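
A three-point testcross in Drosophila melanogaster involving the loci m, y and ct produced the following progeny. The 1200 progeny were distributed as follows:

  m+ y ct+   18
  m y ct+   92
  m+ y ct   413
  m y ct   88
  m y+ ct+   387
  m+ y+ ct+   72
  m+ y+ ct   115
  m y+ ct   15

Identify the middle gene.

ct

The two most frequent reciprocal classes, m+ y ct and m y+ ct+, are the parental types, so the F1 was m+ y ct / m y+ ct+.
The two rarest classes, m+ y ct+ and m y+ ct, are the double crossovers. Comparing them with the parentals, only the ct allele has switched, so ct is the middle locus and the order is m – ct – y.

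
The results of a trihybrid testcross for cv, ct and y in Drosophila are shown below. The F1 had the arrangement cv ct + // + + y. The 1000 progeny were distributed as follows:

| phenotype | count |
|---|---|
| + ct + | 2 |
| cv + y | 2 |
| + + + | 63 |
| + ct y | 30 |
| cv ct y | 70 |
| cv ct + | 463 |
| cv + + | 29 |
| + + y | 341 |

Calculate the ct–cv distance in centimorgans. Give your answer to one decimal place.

The two rarest classes, + ct + and cv + y, are the double crossovers. Comparing them with the parentals, only the cv allele has switched, so cv is the middle locus and the order is ct – cv – y.
Crossovers in the ct–cv interval produce the single-crossover classes cv + + and + ct y (29 + 30 = 59) plus the double crossovers (4).
RF(ct–cv) = (59 + 4) / 1000 = 63/1000 = 0.0630 → 6.3 centimorgans.

6.3 centimorgans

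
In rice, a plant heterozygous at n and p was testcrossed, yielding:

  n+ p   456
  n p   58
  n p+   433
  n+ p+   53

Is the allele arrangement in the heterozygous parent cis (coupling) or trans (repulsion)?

The two most frequent classes are n+ p (456) and n p+ (433); these are the parental (non-recombinant) types.
So the F1 carried n+ p on one chromosome and n p+ on the other — the recessive alleles are on opposite chromosomes (trans / repulsion).

trans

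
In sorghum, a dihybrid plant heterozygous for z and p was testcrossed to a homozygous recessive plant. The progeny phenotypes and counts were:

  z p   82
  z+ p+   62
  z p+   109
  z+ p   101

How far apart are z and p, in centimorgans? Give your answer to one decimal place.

The two most frequent classes, z+ p (101) and z p+ (109), are the parental types, so the F1 was z+ p / z p+.
The recombinant classes are z+ p+ and z p: 62 + 82 = 144.
Recombination frequency = 144/354 = 0.4068 ≈ 40.7%, i.e. 40.7 centimorgans.

40.7 centimorgans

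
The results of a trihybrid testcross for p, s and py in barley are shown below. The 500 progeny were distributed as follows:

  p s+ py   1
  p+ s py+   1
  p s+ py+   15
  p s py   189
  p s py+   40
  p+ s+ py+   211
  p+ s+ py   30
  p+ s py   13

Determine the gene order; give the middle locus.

s

The two most frequent reciprocal classes, p+ s+ py+ and p s py, are the parental types, so the F1 was p+ s+ py+ / p s py.
The two rarest classes, p+ s py+ and p s+ py, are the double crossovers. Comparing them with the parentals, only the s allele has switched, so s is the middle locus and the order is p – s – py.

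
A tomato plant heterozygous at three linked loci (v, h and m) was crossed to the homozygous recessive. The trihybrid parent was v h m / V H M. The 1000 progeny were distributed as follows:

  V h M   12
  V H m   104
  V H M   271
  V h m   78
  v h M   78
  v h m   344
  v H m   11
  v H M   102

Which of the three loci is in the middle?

h

The two rarest classes, v H m and V h M, are the double crossovers. Comparing them with the parentals, only the h allele has switched, so h is the middle locus and the order is m – h – v.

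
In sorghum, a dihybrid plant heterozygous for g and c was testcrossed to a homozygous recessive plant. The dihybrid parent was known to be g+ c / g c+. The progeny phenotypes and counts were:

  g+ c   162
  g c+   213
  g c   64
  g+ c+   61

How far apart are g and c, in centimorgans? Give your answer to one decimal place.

25.0 centimorgans

The recombinant classes are g+ c+ and g c: 61 + 64 = 125.
Recombination frequency = 125/500 = 0.2500 ≈ 25.0%, i.e. 25.0 centimorgans.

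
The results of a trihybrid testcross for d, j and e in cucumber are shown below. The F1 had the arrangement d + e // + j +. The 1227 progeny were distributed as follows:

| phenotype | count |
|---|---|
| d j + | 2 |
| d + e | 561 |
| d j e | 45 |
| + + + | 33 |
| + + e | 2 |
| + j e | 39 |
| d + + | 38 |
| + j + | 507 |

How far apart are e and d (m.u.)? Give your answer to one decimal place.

The two rarest classes, + + e and d j +, are the double crossovers. Comparing them with the parentals, only the d allele has switched, so d is the middle locus and the order is j – d – e.
Crossovers in the d–e interval produce the single-crossover classes d + + and + j e (38 + 39 = 77) plus the double crossovers (4).
RF(d–e) = (77 + 4) / 1227 = 81/1227 = 0.0660 → 6.6 m.u.

6.6 m.u.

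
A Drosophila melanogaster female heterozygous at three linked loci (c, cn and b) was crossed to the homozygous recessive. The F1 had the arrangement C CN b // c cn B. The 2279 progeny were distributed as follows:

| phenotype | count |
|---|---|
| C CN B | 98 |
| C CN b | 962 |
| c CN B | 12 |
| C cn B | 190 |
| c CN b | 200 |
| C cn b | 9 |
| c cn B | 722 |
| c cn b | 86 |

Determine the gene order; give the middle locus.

The two rarest classes, C cn b and c CN B, are the double crossovers. Comparing them with the parentals, only the cn allele has switched, so cn is the middle locus and the order is c – cn – b.

cn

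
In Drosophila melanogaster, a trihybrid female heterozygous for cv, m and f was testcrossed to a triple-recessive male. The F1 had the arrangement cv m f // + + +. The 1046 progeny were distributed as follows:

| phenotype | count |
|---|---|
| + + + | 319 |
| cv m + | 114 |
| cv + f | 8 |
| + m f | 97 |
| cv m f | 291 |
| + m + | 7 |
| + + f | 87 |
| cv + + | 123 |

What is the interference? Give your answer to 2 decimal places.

0.69

The two rarest classes, cv + f and + m +, are the double crossovers. Comparing them with the parentals, only the m allele has switched, so m is the middle locus and the order is cv – m – f.
cv–m: (220 + 15)/1046 = 0.2247; m–f: (201 + 15)/1046 = 0.2065.
Expected DCO frequency = 0.2247 × 0.2065 ≈ 0.04640; observed = 15/1046 ≈ 0.01434.
Coefficient of coincidence = 0.01434/0.04640 ≈ 0.31; interference = 1 − 0.31 = 0.69.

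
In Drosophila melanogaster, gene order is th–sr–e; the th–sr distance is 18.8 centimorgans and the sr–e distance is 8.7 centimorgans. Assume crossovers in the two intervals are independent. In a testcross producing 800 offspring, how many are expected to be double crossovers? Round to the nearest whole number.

Map distances give recombination frequencies of 0.188 and 0.087 for the two intervals.
With no interference, expected double-crossover frequency = 0.188 × 0.087 = 0.01636.
Expected number = 0.01636 × 800 = 13.08 ≈ 13.

13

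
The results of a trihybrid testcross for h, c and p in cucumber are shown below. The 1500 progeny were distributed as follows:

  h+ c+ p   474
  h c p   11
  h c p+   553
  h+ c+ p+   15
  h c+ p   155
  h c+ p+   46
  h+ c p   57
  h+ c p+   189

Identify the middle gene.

p

The two most frequent reciprocal classes, h c p+ and h+ c+ p, are the parental types, so the F1 was h c p+ / h+ c+ p.
The two rarest classes, h c p and h+ c+ p+, are the double crossovers. Comparing them with the parentals, only the p allele has switched, so p is the middle locus and the order is c – p – h.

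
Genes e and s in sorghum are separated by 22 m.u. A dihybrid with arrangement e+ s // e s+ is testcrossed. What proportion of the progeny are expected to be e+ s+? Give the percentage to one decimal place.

A map distance of 22 m.u. corresponds to a recombination frequency of 0.220.
The F1 is e+ s / e s+, so e+ s+ is a recombinant gamete class with expected frequency r/2 = 0.220/2 = 0.1100.
That is 0.1100 = 11.0% of the progeny.

11.0%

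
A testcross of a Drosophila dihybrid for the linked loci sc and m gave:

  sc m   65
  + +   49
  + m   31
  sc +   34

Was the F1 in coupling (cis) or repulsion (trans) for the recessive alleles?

The two most frequent classes are + + (49) and sc m (65); these are the parental (non-recombinant) types.
So the F1 carried + + on one chromosome and sc m on the other — the recessive alleles are on the same chromosome (cis / coupling).

cis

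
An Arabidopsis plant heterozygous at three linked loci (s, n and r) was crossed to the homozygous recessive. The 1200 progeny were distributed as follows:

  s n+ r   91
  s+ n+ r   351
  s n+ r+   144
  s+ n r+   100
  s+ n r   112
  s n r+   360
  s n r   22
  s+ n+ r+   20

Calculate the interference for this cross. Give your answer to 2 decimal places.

The two most frequent reciprocal classes, s+ n+ r and s n r+, are the parental types, so the F1 was s+ n+ r / s n r+.
The two rarest classes, s+ n+ r+ and s n r, are the double crossovers. Comparing them with the parentals, only the r allele has switched, so r is the middle locus and the order is n – r – s.
n–r: (256 + 42)/1200 = 0.2483; r–s: (191 + 42)/1200 = 0.1942.
Expected DCO frequency = 0.2483 × 0.1942 ≈ 0.04822; observed = 42/1200 ≈ 0.03500.
Coefficient of coincidence = 0.03500/0.04822 ≈ 0.73; interference = 1 − 0.73 = 0.27.

0.27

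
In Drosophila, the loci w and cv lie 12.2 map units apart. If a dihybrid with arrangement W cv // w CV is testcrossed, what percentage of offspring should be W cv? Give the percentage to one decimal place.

A map distance of 12.2 map units corresponds to a recombination frequency of 0.122.
The F1 is W cv / w CV, so W cv is a parental gamete class with expected frequency (1 − r)/2 = 0.878/2 = 0.4390.
That is 0.4390 = 43.9% of the progeny.

43.9%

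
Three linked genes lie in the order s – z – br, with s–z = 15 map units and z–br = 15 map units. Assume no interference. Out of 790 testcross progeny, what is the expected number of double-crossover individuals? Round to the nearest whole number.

18

Map distances give recombination frequencies of 0.150 and 0.150 for the two intervals.
With no interference, expected double-crossover frequency = 0.150 × 0.150 = 0.02250.
Expected number = 0.02250 × 790 = 17.77 ≈ 18.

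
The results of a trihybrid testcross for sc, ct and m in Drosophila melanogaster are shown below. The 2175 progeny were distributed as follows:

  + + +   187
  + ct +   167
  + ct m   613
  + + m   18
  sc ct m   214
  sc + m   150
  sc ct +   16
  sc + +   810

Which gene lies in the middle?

ct

The two most frequent reciprocal classes, + ct m and sc + +, are the parental types, so the F1 was + ct m / sc + +.
The two rarest classes, + + m and sc ct +, are the double crossovers. Comparing them with the parentals, only the ct allele has switched, so ct is the middle locus and the order is m – ct – sc.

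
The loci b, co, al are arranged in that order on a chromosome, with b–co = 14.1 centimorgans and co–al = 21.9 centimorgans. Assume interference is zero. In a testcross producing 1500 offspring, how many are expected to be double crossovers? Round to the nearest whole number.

46

Map distances give recombination frequencies of 0.141 and 0.219 for the two intervals.
With no interference, expected double-crossover frequency = 0.141 × 0.219 = 0.03088.
Expected number = 0.03088 × 1500 = 46.32 ≈ 46.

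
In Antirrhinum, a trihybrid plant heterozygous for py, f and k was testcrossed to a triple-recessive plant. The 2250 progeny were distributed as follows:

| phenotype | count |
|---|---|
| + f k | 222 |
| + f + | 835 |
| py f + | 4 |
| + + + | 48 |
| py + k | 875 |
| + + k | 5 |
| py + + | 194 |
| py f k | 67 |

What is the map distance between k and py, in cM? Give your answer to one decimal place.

18.9 cM

The two most frequent reciprocal classes, py + k and + f +, are the parental types, so the F1 was py + k / + f +.
The two rarest classes, + + k and py f +, are the double crossovers. Comparing them with the parentals, only the py allele has switched, so py is the middle locus and the order is f – py – k.
Crossovers in the py–k interval produce the single-crossover classes py + + and + f k (194 + 222 = 416) plus the double crossovers (9).
RF(py–k) = (416 + 9) / 2250 = 425/2250 = 0.1889 → 18.9 cM.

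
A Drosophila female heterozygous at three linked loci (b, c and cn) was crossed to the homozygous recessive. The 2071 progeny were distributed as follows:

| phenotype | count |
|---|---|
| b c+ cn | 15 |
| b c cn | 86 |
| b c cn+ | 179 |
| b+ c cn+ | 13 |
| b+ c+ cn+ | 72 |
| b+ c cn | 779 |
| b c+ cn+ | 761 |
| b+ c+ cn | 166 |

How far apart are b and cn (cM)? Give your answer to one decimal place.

9.0 cM

The two most frequent reciprocal classes, b c+ cn+ and b+ c cn, are the parental types, so the F1 was b c+ cn+ / b+ c cn.
The two rarest classes, b c+ cn and b+ c cn+, are the double crossovers. Comparing them with the parentals, only the cn allele has switched, so cn is the middle locus and the order is c – cn – b.
Crossovers in the cn–b interval produce the single-crossover classes b+ c+ cn+ and b c cn (72 + 86 = 158) plus the double crossovers (28).
RF(cn–b) = (158 + 28) / 2071 = 186/2071 = 0.0898 → 9.0 cM.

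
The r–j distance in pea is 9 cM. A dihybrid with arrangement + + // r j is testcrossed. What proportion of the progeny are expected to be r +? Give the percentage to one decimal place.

4.5%

A map distance of 9 cM corresponds to a recombination frequency of 0.090.
The F1 is + + / r j, so r + is a recombinant gamete class with expected frequency r/2 = 0.090/2 = 0.0450.
That is 0.0450 = 4.5% of the progeny.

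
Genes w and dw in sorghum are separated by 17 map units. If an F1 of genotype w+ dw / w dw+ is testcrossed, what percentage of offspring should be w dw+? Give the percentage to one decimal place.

A map distance of 17 map units corresponds to a recombination frequency of 0.170.
The F1 is w+ dw / w dw+, so w dw+ is a parental gamete class with expected frequency (1 − r)/2 = 0.830/2 = 0.4150.
That is 0.4150 = 41.5% of the progeny.

41.5%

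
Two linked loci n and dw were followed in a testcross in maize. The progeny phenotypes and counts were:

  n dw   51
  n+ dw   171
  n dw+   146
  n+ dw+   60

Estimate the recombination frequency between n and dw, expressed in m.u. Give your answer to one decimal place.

25.9 m.u.

The two most frequent classes, n+ dw (171) and n dw+ (146), are the parental types, so the F1 was n+ dw / n dw+.
The recombinant classes are n+ dw+ and n dw: 60 + 51 = 111.
Recombination frequency = 111/428 = 0.2593 ≈ 25.9%, i.e. 25.9 m.u.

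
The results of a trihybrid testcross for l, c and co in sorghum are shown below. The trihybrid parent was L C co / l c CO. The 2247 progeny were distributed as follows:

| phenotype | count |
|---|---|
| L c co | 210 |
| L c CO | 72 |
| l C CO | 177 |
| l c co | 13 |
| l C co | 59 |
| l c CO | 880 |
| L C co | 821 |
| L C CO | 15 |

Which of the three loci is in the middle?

co

The two rarest classes, L C CO and l c co, are the double crossovers. Comparing them with the parentals, only the co allele has switched, so co is the middle locus and the order is c – co – l.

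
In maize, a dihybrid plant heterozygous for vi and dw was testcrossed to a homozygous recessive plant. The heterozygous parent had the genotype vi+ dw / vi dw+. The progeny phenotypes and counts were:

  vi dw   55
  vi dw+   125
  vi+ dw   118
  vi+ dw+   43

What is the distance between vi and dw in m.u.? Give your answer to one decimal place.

The recombinant classes are vi+ dw+ and vi dw: 43 + 55 = 98.
Recombination frequency = 98/341 = 0.2874 ≈ 28.7%, i.e. 28.7 m.u.

28.7 m.u.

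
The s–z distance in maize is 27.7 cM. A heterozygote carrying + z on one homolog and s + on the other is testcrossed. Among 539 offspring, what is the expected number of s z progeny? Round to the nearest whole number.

A map distance of 27.7 cM corresponds to a recombination frequency of 0.277.
The F1 is + z / s +, so s z is a recombinant gamete class with expected frequency r/2 = 0.277/2 = 0.1385.
Expected number = 0.1385 × 539 = 74.65 ≈ 75.

75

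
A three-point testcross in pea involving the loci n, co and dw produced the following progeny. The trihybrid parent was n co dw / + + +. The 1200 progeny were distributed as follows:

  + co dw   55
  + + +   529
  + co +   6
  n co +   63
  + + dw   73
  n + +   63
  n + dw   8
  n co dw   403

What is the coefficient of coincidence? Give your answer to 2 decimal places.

0.85

The two rarest classes, n + dw and + co +, are the double crossovers. Comparing them with the parentals, only the co allele has switched, so co is the middle locus and the order is dw – co – n.
dw–co: (136 + 14)/1200 = 0.1250; co–n: (118 + 14)/1200 = 0.1100.
Expected DCO frequency = 0.1250 × 0.1100 ≈ 0.01375; observed = 14/1200 ≈ 0.01167.
Coefficient of coincidence = 0.01167/0.01375 ≈ 0.85.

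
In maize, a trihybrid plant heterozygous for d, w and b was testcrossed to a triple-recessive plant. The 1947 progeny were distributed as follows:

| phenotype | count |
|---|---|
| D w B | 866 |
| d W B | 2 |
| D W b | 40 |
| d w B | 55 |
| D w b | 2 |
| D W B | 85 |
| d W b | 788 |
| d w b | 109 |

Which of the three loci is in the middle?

b

The two most frequent reciprocal classes, D w B and d W b, are the parental types, so the F1 was D w B / d W b.
The two rarest classes, D w b and d W B, are the double crossovers. Comparing them with the parentals, only the b allele has switched, so b is the middle locus and the order is w – b – d.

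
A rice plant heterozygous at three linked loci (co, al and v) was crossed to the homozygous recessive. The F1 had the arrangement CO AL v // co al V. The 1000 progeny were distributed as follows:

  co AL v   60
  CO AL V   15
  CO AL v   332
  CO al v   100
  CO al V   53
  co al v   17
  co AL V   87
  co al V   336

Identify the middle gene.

v

The two rarest classes, CO AL V and co al v, are the double crossovers. Comparing them with the parentals, only the v allele has switched, so v is the middle locus and the order is co – v – al.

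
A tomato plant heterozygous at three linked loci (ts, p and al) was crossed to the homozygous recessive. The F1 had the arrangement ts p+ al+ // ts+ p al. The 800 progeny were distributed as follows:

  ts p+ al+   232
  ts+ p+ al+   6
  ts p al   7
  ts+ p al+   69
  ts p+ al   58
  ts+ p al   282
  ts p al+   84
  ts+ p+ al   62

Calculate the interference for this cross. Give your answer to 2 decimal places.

0.53

The two rarest classes, ts+ p+ al+ and ts p al, are the double crossovers. Comparing them with the parentals, only the ts allele has switched, so ts is the middle locus and the order is p – ts – al.
p–ts: (146 + 13)/800 = 0.1988; ts–al: (127 + 13)/800 = 0.1750.
Expected DCO frequency = 0.1988 × 0.1750 ≈ 0.03479; observed = 13/800 ≈ 0.01625.
Coefficient of coincidence = 0.01625/0.03479 ≈ 0.47; interference = 1 − 0.47 = 0.53.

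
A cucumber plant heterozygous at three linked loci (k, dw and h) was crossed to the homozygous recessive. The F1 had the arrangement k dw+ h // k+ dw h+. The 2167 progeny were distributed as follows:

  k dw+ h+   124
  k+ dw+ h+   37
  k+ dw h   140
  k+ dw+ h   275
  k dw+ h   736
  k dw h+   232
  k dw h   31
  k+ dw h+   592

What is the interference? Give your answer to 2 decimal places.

The two rarest classes, k dw h and k+ dw+ h+, are the double crossovers. Comparing them with the parentals, only the dw allele has switched, so dw is the middle locus and the order is k – dw – h.
k–dw: (507 + 68)/2167 = 0.2653; dw–h: (264 + 68)/2167 = 0.1532.
Expected DCO frequency = 0.2653 × 0.1532 ≈ 0.04064; observed = 68/2167 ≈ 0.03138.
Coefficient of coincidence = 0.03138/0.04064 ≈ 0.77; interference = 1 − 0.77 = 0.23.

0.23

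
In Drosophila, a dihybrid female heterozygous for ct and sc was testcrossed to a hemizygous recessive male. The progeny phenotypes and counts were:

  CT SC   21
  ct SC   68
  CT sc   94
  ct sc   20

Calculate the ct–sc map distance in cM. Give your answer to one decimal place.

The two most frequent classes, CT sc (94) and ct SC (68), are the parental types, so the F1 was CT sc / ct SC.
The recombinant classes are CT SC and ct sc: 21 + 20 = 41.
Recombination frequency = 41/203 = 0.2020 ≈ 20.2%, i.e. 20.2 cM.

20.2 cM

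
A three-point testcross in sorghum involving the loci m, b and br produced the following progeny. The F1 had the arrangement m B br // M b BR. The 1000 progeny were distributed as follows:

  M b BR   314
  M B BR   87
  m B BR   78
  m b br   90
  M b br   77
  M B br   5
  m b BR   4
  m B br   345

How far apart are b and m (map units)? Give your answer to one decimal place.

18.6 map units

The two rarest classes, M B br and m b BR, are the double crossovers. Comparing them with the parentals, only the m allele has switched, so m is the middle locus and the order is br – m – b.
Crossovers in the m–b interval produce the single-crossover classes m b br and M B BR (90 + 87 = 177) plus the double crossovers (9).
RF(m–b) = (177 + 9) / 1000 = 186/1000 = 0.1860 → 18.6 map units.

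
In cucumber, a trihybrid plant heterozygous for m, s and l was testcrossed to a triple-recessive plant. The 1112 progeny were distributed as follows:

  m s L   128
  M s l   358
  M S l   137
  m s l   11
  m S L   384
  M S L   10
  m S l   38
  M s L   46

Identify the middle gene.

m

The two most frequent reciprocal classes, M s l and m S L, are the parental types, so the F1 was M s l / m S L.
The two rarest classes, m s l and M S L, are the double crossovers. Comparing them with the parentals, only the m allele has switched, so m is the middle locus and the order is l – m – s.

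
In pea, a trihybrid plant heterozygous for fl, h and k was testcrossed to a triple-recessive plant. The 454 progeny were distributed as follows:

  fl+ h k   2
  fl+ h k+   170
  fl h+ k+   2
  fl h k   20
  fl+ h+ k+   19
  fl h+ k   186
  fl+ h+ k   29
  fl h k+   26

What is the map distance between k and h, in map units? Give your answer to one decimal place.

9.5 map units

The two most frequent reciprocal classes, fl+ h k+ and fl h+ k, are the parental types, so the F1 was fl+ h k+ / fl h+ k.
The two rarest classes, fl+ h k and fl h+ k+, are the double crossovers. Comparing them with the parentals, only the k allele has switched, so k is the middle locus and the order is h – k – fl.
Crossovers in the h–k interval produce the single-crossover classes fl+ h+ k+ and fl h k (19 + 20 = 39) plus the double crossovers (4).
RF(h–k) = (39 + 4) / 454 = 43/454 = 0.0947 → 9.5 map units.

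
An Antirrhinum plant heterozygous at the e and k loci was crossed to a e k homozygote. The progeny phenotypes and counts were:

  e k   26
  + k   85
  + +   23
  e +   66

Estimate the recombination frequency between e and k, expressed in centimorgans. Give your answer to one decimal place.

24.5 centimorgans

The two most frequent classes, + k (85) and e + (66), are the parental types, so the F1 was + k / e +.
The recombinant classes are + + and e k: 23 + 26 = 49.
Recombination frequency = 49/200 = 0.2450 ≈ 24.5%, i.e. 24.5 centimorgans.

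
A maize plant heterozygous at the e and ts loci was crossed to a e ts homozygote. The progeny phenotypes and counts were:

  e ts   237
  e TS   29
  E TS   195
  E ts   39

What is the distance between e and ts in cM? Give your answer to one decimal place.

13.6 cM

The two most frequent classes, E TS (195) and e ts (237), are the parental types, so the F1 was E TS / e ts.
The recombinant classes are E ts and e TS: 39 + 29 = 68.
Recombination frequency = 68/500 = 0.1360 ≈ 13.6%, i.e. 13.6 cM.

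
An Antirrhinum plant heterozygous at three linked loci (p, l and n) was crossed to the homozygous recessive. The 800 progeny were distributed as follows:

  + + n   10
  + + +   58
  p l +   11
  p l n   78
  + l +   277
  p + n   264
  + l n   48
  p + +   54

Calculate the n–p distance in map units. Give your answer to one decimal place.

15.4 map units

The two most frequent reciprocal classes, p + n and + l +, are the parental types, so the F1 was p + n / + l +.
The two rarest classes, + + n and p l +, are the double crossovers. Comparing them with the parentals, only the p allele has switched, so p is the middle locus and the order is n – p – l.
Crossovers in the n–p interval produce the single-crossover classes p + + and + l n (54 + 48 = 102) plus the double crossovers (21).
RF(n–p) = (102 + 21) / 800 = 123/800 = 0.1537 → 15.4 map units.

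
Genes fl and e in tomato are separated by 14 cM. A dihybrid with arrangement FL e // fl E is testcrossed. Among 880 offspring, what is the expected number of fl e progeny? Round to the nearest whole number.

62

A map distance of 14 cM corresponds to a recombination frequency of 0.140.
The F1 is FL e / fl E, so fl e is a recombinant gamete class with expected frequency r/2 = 0.140/2 = 0.0700.
Expected number = 0.0700 × 880 = 61.60 ≈ 62.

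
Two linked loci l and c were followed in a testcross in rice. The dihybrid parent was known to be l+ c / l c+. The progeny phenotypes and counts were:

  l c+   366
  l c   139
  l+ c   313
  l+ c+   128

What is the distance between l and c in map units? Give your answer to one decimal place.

28.2 map units

The recombinant classes are l+ c+ and l c: 128 + 139 = 267.
Recombination frequency = 267/946 = 0.2822 ≈ 28.2%, i.e. 28.2 map units.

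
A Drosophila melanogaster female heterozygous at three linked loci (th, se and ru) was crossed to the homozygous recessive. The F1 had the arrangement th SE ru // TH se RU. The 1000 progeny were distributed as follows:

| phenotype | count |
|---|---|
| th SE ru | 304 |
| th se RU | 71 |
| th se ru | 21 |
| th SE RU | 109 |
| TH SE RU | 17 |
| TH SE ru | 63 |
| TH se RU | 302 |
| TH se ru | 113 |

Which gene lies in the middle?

se

The two rarest classes, th se ru and TH SE RU, are the double crossovers. Comparing them with the parentals, only the se allele has switched, so se is the middle locus and the order is ru – se – th.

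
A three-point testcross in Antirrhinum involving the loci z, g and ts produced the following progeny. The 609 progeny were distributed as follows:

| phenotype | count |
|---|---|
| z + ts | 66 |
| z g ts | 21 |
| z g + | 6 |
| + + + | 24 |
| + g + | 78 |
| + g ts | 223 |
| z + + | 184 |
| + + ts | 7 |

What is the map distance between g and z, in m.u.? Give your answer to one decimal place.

9.5 m.u.

The two most frequent reciprocal classes, z + + and + g ts, are the parental types, so the F1 was z + + / + g ts.
The two rarest classes, z g + and + + ts, are the double crossovers. Comparing them with the parentals, only the g allele has switched, so g is the middle locus and the order is z – g – ts.
Crossovers in the z–g interval produce the single-crossover classes + + + and z g ts (24 + 21 = 45) plus the double crossovers (13).
RF(z–g) = (45 + 13) / 609 = 58/609 = 0.0952 → 9.5 m.u.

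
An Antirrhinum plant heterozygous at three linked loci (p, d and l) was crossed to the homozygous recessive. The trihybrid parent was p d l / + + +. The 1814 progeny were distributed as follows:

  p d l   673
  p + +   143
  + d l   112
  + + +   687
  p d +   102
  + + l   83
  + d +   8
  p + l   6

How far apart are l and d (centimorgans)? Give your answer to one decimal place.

11.0 centimorgans

The two rarest classes, p + l and + d +, are the double crossovers. Comparing them with the parentals, only the d allele has switched, so d is the middle locus and the order is p – d – l.
Crossovers in the d–l interval produce the single-crossover classes p d + and + + l (102 + 83 = 185) plus the double crossovers (14).
RF(d–l) = (185 + 14) / 1814 = 199/1814 = 0.1097 → 11.0 centimorgans.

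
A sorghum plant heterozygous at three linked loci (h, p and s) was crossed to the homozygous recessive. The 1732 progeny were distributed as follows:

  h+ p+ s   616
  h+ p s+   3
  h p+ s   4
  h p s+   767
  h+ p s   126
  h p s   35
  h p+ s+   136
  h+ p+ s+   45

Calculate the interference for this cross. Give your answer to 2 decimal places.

The two most frequent reciprocal classes, h p s+ and h+ p+ s, are the parental types, so the F1 was h p s+ / h+ p+ s.
The two rarest classes, h+ p s+ and h p+ s, are the double crossovers. Comparing them with the parentals, only the h allele has switched, so h is the middle locus and the order is s – h – p.
s–h: (80 + 7)/1732 = 0.0502; h–p: (262 + 7)/1732 = 0.1553.
Expected DCO frequency = 0.0502 × 0.1553 ≈ 0.00780; observed = 7/1732 ≈ 0.00404.
Coefficient of coincidence = 0.00404/0.00780 ≈ 0.52; interference = 1 − 0.52 = 0.48.

0.48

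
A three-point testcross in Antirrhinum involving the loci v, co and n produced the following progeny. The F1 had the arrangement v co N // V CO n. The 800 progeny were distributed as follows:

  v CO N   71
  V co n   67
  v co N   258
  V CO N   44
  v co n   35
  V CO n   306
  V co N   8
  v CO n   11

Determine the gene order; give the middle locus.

The two rarest classes, V co N and v CO n, are the double crossovers. Comparing them with the parentals, only the v allele has switched, so v is the middle locus and the order is co – v – n.

v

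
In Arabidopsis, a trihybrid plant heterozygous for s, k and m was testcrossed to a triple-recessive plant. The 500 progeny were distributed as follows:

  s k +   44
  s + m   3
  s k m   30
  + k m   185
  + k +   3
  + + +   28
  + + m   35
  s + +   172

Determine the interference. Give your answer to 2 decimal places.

The two most frequent reciprocal classes, s + + and + k m, are the parental types, so the F1 was s + + / + k m.
The two rarest classes, s + m and + k +, are the double crossovers. Comparing them with the parentals, only the m allele has switched, so m is the middle locus and the order is k – m – s.
k–m: (79 + 6)/500 = 0.1700; m–s: (58 + 6)/500 = 0.1280.
Expected DCO frequency = 0.1700 × 0.1280 ≈ 0.02176; observed = 6/500 ≈ 0.01200.
Coefficient of coincidence = 0.01200/0.02176 ≈ 0.55; interference = 1 − 0.55 = 0.45.

0.45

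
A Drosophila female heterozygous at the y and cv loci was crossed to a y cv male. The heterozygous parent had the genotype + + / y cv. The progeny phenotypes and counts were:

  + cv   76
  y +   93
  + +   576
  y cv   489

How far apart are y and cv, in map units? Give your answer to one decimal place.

The recombinant classes are + cv and y +: 76 + 93 = 169.
Recombination frequency = 169/1234 = 0.1370 ≈ 13.7%, i.e. 13.7 map units.

13.7 map units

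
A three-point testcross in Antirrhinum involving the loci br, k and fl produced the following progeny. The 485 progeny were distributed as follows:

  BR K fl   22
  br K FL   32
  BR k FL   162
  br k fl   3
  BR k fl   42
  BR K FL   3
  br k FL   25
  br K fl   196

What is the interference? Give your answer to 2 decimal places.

0.31

The two most frequent reciprocal classes, BR k FL and br K fl, are the parental types, so the F1 was BR k FL / br K fl.
The two rarest classes, BR K FL and br k fl, are the double crossovers. Comparing them with the parentals, only the k allele has switched, so k is the middle locus and the order is fl – k – br.
fl–k: (74 + 6)/485 = 0.1649; k–br: (47 + 6)/485 = 0.1093.
Expected DCO frequency = 0.1649 × 0.1093 ≈ 0.01802; observed = 6/485 ≈ 0.01237.
Coefficient of coincidence = 0.01237/0.01802 ≈ 0.69; interference = 1 − 0.69 = 0.31.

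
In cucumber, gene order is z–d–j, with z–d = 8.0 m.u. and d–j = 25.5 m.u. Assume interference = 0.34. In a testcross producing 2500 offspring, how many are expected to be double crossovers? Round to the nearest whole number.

34

Map distances give recombination frequencies of 0.080 and 0.255 for the two intervals.
With interference 0.34 (so coincidence = 0.66), expected double-crossover frequency = 0.080 × 0.255 × 0.66 = 0.01346.
Expected number = 0.01346 × 2500 = 33.66 ≈ 34.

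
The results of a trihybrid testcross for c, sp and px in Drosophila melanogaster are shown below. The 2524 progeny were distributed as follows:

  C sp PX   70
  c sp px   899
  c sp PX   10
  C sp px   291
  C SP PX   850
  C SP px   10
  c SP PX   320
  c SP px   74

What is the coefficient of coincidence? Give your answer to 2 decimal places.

The two most frequent reciprocal classes, c sp px and C SP PX, are the parental types, so the F1 was c sp px / C SP PX.
The two rarest classes, c sp PX and C SP px, are the double crossovers. Comparing them with the parentals, only the px allele has switched, so px is the middle locus and the order is sp – px – c.
sp–px: (144 + 20)/2524 = 0.0650; px–c: (611 + 20)/2524 = 0.2500.
Expected DCO frequency = 0.0650 × 0.2500 ≈ 0.01625; observed = 20/2524 ≈ 0.00792.
Coefficient of coincidence = 0.00792/0.01625 ≈ 0.49.

0.49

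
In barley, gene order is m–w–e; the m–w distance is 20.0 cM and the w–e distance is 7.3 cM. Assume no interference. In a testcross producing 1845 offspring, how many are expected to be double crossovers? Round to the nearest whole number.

Map distances give recombination frequencies of 0.200 and 0.073 for the two intervals.
With no interference, expected double-crossover frequency = 0.200 × 0.073 = 0.01460.
Expected number = 0.01460 × 1845 = 26.94 ≈ 27.

27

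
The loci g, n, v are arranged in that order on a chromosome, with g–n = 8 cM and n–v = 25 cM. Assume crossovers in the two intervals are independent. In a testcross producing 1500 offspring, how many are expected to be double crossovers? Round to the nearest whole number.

30

Map distances give recombination frequencies of 0.080 and 0.250 for the two intervals.
With no interference, expected double-crossover frequency = 0.080 × 0.250 = 0.02000.
Expected number = 0.02000 × 1500 = 30.00 ≈ 30.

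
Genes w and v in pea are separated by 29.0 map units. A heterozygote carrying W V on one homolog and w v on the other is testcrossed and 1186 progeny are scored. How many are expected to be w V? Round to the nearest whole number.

A map distance of 29.0 map units corresponds to a recombination frequency of 0.290.
The F1 is W V / w v, so w V is a recombinant gamete class with expected frequency r/2 = 0.290/2 = 0.1450.
Expected number = 0.1450 × 1186 = 171.97 ≈ 172.

172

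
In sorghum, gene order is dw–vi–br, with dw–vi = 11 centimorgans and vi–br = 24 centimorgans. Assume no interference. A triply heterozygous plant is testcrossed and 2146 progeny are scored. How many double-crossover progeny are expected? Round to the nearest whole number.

57

Map distances give recombination frequencies of 0.110 and 0.240 for the two intervals.
With no interference, expected double-crossover frequency = 0.110 × 0.240 = 0.02640.
Expected number = 0.02640 × 2146 = 56.65 ≈ 57.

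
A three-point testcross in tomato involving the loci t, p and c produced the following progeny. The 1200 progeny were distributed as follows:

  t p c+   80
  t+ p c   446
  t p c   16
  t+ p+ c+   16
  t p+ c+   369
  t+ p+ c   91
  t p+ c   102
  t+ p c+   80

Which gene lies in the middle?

The two most frequent reciprocal classes, t p+ c+ and t+ p c, are the parental types, so the F1 was t p+ c+ / t+ p c.
The two rarest classes, t+ p+ c+ and t p c, are the double crossovers. Comparing them with the parentals, only the t allele has switched, so t is the middle locus and the order is c – t – p.

t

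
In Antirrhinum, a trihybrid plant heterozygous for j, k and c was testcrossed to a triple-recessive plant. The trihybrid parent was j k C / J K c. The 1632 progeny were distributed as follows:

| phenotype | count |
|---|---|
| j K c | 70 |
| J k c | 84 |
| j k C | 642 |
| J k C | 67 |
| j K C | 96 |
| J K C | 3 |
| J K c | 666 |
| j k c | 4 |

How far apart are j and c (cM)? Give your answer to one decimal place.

The two rarest classes, j k c and J K C, are the double crossovers. Comparing them with the parentals, only the c allele has switched, so c is the middle locus and the order is k – c – j.
Crossovers in the c–j interval produce the single-crossover classes J k C and j K c (67 + 70 = 137) plus the double crossovers (7).
RF(c–j) = (137 + 7) / 1632 = 144/1632 = 0.0882 → 8.8 cM.

8.8 cM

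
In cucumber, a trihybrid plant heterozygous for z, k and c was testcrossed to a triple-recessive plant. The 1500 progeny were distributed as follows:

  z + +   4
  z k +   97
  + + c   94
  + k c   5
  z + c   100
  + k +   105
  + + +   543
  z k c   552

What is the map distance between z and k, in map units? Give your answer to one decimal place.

The two most frequent reciprocal classes, + + + and z k c, are the parental types, so the F1 was + + + / z k c.
The two rarest classes, z + + and + k c, are the double crossovers. Comparing them with the parentals, only the z allele has switched, so z is the middle locus and the order is k – z – c.
Crossovers in the k–z interval produce the single-crossover classes + k + and z + c (105 + 100 = 205) plus the double crossovers (9).
RF(k–z) = (205 + 9) / 1500 = 214/1500 = 0.1427 → 14.3 map units.

14.3 map units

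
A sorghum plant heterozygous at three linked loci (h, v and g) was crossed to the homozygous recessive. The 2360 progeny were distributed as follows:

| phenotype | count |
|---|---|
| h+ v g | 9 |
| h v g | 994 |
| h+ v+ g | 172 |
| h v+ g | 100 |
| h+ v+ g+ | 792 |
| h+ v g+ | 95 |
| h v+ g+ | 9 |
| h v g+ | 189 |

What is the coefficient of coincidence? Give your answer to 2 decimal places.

The two most frequent reciprocal classes, h v g and h+ v+ g+, are the parental types, so the F1 was h v g / h+ v+ g+.
The two rarest classes, h+ v g and h v+ g+, are the double crossovers. Comparing them with the parentals, only the h allele has switched, so h is the middle locus and the order is v – h – g.
v–h: (195 + 18)/2360 = 0.0903; h–g: (361 + 18)/2360 = 0.1606.
Expected DCO frequency = 0.0903 × 0.1606 ≈ 0.01450; observed = 18/2360 ≈ 0.00763.
Coefficient of coincidence = 0.00763/0.01450 ≈ 0.53.

0.53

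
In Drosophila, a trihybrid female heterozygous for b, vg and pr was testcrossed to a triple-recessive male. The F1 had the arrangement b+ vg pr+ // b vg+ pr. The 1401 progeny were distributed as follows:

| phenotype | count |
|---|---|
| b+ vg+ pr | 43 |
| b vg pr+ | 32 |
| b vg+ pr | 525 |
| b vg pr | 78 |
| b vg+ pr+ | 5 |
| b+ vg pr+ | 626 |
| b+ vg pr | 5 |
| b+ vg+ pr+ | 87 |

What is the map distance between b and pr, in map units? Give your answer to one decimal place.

The two rarest classes, b+ vg pr and b vg+ pr+, are the double crossovers. Comparing them with the parentals, only the pr allele has switched, so pr is the middle locus and the order is vg – pr – b.
Crossovers in the pr–b interval produce the single-crossover classes b vg pr+ and b+ vg+ pr (32 + 43 = 75) plus the double crossovers (10).
RF(pr–b) = (75 + 10) / 1401 = 85/1401 = 0.0607 → 6.1 map units.

6.1 map units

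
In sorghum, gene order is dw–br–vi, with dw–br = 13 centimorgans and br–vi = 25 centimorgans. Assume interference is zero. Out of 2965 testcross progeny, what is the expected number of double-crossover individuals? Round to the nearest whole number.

Map distances give recombination frequencies of 0.130 and 0.250 for the two intervals.
With no interference, expected double-crossover frequency = 0.130 × 0.250 = 0.03250.
Expected number = 0.03250 × 2965 = 96.36 ≈ 96.

96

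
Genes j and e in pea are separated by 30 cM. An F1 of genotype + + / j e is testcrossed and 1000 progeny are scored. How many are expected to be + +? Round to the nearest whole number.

A map distance of 30 cM corresponds to a recombination frequency of 0.300.
The F1 is + + / j e, so + + is a parental gamete class with expected frequency (1 − r)/2 = 0.700/2 = 0.3500.
Expected number = 0.3500 × 1000 = 350.00 ≈ 350.

350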